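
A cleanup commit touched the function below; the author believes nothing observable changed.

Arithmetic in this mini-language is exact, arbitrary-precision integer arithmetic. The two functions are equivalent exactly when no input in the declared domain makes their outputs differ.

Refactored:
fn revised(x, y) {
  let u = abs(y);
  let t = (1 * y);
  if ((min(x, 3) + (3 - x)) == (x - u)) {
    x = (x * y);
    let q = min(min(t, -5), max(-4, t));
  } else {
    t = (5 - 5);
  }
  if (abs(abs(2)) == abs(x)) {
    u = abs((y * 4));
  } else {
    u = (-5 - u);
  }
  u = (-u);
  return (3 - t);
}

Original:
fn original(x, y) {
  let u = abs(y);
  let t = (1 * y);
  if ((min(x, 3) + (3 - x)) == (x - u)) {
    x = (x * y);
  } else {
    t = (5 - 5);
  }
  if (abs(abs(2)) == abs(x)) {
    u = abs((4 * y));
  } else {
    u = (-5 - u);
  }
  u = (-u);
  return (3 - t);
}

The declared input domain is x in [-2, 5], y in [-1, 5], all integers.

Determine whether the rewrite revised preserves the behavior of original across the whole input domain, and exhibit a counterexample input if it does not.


The two versions differ — the changes include constant usage differs; also min/max/abs usage differs; also statement counts differ; also local variable names differ.
Tracing x=3, y=0: original: u becomes 0; next t becomes 0; next ((min(x, 3) + (3 - x)) == (x - u)) evaluates to true; next x becomes 0; next (abs(abs(2)) == abs(x)) evaluates to false; next u becomes -5; next u becomes 5; next final value 3 | revised: u becomes 0; next t becomes 0; next ((min(x, 3) + (3 - x)) == (x - u)) evaluates to true; next x becomes 0; next q becomes -5; next (abs(abs(2)) == abs(x)) evaluates to false; next u becomes -5; next u becomes 5; next final value 3 — matching result 3.
Checked all 56 inputs in the declared domain: the outputs agree on every one.
verdict: equivalent


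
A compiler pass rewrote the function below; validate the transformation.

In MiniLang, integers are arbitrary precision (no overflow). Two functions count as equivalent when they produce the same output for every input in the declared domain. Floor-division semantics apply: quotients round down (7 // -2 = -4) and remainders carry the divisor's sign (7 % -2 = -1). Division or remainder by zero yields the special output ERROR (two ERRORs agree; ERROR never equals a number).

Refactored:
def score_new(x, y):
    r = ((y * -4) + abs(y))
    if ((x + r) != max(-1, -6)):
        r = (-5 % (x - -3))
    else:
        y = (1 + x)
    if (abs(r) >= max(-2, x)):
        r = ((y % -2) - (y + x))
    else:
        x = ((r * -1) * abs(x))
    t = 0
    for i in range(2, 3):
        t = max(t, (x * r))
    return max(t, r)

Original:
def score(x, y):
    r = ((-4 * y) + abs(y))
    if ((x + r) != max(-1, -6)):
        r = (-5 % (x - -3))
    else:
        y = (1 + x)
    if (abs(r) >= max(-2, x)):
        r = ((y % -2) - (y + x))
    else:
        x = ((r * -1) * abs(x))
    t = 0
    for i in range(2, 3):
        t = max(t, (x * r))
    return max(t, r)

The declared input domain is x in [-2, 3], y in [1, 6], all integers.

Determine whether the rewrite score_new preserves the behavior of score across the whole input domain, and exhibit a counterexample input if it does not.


Comparing the listings, the differences include: same computation, different form.
Tracing x=3, y=2: score: r becomes -6; next ((x + r) != max(-1, -6)) evaluates to true; next r becomes 1; next (abs(r) >= max(-2, x)) evaluates to false; next x becomes -3; next t becomes 0; next at i=2:; next t becomes 0; next final value 1 | score_new: r becomes -6; next ((x + r) != max(-1, -6)) evaluates to true; next r becomes 1; next (abs(r) >= max(-2, x)) evaluates to false; next x becomes -3; next t becomes 0; next at i=2:; next t becomes 0; next final value 1 — matching result 1.
Every one of the 36 inputs gives matching results.
verdict: equivalent


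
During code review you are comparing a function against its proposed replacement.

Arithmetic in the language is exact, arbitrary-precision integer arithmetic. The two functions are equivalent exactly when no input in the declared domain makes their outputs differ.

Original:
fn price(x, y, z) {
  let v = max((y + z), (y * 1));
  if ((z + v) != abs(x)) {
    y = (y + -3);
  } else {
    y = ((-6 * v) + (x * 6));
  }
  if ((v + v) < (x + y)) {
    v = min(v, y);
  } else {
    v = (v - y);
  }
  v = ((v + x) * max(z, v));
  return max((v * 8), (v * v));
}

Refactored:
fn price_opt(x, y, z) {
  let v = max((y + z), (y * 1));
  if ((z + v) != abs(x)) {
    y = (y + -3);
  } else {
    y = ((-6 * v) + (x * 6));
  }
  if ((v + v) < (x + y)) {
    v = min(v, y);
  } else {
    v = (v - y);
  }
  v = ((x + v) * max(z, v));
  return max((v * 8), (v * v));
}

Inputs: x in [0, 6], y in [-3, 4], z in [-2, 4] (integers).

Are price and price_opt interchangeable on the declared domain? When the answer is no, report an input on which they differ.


The two are interchangeable: same computation, different form, and every declared input agrees.
Spot check at x=5, y=1, z=4 — price: v becomes 5; next ((z + v) != abs(x)) evaluates to true; next y becomes -2; next ((v + v) < (x + y)) evaluates to false; next v becomes 7; next v becomes 84; next final value 7056. price_opt: v becomes 5; next ((z + v) != abs(x)) evaluates to true; next y becomes -2; next ((v + v) < (x + y)) evaluates to false; next v becomes 7; next v becomes 84; next final value 7056. Both give 7056.
Across all 392 domain points the two functions coincide.
verdict: equivalent


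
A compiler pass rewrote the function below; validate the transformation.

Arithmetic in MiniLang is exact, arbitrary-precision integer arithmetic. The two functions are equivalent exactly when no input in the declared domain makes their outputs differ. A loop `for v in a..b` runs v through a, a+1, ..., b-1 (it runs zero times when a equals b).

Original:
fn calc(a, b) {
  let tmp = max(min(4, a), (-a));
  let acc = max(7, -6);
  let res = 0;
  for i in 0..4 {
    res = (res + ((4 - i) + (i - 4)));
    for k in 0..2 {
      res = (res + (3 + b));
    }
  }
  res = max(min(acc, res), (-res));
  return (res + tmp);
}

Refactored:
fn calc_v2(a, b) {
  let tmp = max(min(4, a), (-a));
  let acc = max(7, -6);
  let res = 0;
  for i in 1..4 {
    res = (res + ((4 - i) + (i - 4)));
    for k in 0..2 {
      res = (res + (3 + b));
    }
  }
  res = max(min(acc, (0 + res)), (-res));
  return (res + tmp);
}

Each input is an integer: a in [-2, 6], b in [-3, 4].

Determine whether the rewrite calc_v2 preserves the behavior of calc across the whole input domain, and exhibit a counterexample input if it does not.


On input a=-2, b=-2, calc returns 9 while calc_v2 returns 8.
verdict: not equivalent; witness: a=-2, b=-2


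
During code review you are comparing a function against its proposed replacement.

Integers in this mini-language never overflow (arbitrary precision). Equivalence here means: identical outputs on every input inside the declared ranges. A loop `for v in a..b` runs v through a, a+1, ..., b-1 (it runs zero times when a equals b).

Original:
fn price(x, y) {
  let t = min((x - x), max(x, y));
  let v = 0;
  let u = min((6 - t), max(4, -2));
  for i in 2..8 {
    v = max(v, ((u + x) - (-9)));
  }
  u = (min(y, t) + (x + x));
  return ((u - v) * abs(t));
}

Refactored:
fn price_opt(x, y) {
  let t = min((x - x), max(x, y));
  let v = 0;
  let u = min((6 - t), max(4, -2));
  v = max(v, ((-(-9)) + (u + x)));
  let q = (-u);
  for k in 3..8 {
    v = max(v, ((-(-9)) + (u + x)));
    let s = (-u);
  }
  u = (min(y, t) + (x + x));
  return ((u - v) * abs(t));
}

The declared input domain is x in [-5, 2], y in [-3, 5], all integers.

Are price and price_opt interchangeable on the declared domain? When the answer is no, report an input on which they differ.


This is a faithful refactor — statement counts differ; also min/max/abs usage differs; also local variable names differ; also loop structure differs; also arithmetic usage differs; also constant usage differs, but the computed results match everywhere.
One worked example (x=1, y=5) — price: t=0, then v=0, then u=4, then (i=2), then v=14, then (i=3), then v=14, then (i=4), then v=14, then (i=5), then v=14, then (i=6), then v=14, then (i=7), then v=14, then u=2, then returns 0; price_opt: t=0, then v=0, then u=4, then v=14, then q=-4, then (k=3), then v=14, then s=-4, then (k=4), then v=14, then s=-4, then (k=5), then v=14, then s=-4, then (k=6), then v=14, then s=-4, then (k=7), then v=14, then s=-4, then u=2, then returns 0; agreement on 0.
Sweeping the whole domain (72 inputs) finds no disagreement.
verdict: equivalent


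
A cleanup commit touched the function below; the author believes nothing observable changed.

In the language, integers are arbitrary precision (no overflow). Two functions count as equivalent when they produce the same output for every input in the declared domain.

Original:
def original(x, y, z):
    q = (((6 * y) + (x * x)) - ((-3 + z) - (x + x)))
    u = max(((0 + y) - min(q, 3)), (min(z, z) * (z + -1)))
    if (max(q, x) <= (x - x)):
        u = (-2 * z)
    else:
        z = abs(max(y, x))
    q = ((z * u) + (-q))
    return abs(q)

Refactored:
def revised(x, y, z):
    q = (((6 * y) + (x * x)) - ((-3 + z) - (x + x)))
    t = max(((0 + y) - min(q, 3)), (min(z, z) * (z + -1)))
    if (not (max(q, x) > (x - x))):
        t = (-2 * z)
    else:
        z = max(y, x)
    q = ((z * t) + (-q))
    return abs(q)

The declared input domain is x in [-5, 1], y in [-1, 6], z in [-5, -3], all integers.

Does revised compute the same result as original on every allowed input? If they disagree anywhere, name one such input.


Not equivalent: x=-5, y=-1, z=-5 separates them (13 vs 47).
original: q becomes 17; next u becomes 30; next (max(q, x) <= (x - x)) evaluates to false; next z becomes 1; next q becomes 13; next final value 13
revised: q becomes 17; next t becomes 30; next (not (max(q, x) > (x - x))) evaluates to false; next z becomes -1; next q becomes -47; next final value 47
verdict: not equivalent; witness: x=-5, y=-1, z=-5


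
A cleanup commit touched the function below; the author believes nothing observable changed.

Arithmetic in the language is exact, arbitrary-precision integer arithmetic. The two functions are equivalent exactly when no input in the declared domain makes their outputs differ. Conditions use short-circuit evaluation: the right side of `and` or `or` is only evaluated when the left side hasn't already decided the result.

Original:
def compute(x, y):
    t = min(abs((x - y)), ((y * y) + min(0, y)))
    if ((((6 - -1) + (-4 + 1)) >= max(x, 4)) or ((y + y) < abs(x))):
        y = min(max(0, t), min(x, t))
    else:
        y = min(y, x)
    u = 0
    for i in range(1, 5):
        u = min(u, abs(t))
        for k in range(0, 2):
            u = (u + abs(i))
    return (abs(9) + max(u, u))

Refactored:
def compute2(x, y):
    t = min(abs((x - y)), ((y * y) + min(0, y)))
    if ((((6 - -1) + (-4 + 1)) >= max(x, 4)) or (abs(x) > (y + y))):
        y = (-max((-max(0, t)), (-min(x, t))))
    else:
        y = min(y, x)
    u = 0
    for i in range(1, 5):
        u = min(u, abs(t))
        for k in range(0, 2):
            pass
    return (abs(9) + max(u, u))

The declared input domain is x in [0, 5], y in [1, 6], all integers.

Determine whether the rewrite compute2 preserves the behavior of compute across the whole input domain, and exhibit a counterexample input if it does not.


Evaluate both at x=0, y=1.
compute: t=1, then ((((6 - -1) + (-4 + 1)) >= max(x, 4)) or ((y + y) < abs(x))) is true, then y=0, then u=0, then (i=1), then u=0, then (k=0), then u=1, then (k=1), then u=2, then (i=2), then u=1, then (k=0), then u=3, then (k=1), then u=5, then (i=3), then u=1, then (k=0), then u=4, then (k=1), then u=7, then (i=4), then u=1, then (k=0), then u=5, then (k=1), then u=9, then returns 18
compute2: t=1, then ((((6 - -1) + (-4 + 1)) >= max(x, 4)) or (abs(x) > (y + y))) is true, then y=0, then u=0, then (i=1), then u=0, then (k=0), then (k=1), then (i=2), then u=0, then (k=0), then (k=1), then (i=3), then u=0, then (k=0), then (k=1), then (i=4), then u=0, then (k=0), then (k=1), then returns 9
18 != 9, so the rewrite changes behavior.
verdict: not equivalent; witness: x=0, y=1


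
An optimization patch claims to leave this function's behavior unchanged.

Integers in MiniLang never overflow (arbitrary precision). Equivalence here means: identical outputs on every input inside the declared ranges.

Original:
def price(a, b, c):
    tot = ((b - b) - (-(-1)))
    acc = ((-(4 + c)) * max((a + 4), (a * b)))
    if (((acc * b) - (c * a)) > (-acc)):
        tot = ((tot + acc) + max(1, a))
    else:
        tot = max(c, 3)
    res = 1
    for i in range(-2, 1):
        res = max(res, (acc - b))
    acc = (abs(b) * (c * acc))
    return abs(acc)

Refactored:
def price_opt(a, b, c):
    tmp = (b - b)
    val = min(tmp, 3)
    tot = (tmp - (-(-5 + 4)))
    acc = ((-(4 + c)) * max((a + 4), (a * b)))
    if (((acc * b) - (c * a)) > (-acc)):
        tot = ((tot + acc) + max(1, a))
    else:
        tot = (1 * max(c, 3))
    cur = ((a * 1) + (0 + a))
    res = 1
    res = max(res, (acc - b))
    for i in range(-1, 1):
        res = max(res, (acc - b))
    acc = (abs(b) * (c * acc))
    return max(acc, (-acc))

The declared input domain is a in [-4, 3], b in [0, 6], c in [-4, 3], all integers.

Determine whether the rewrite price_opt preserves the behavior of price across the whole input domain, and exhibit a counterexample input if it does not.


Changes here: statement counts differ, and loop structure differs, and min/max/abs usage differs, and local variable names differ, and arithmetic usage differs, and constant usage differs; the full 448-point sweep finds no disagreement.
verdict: equivalent


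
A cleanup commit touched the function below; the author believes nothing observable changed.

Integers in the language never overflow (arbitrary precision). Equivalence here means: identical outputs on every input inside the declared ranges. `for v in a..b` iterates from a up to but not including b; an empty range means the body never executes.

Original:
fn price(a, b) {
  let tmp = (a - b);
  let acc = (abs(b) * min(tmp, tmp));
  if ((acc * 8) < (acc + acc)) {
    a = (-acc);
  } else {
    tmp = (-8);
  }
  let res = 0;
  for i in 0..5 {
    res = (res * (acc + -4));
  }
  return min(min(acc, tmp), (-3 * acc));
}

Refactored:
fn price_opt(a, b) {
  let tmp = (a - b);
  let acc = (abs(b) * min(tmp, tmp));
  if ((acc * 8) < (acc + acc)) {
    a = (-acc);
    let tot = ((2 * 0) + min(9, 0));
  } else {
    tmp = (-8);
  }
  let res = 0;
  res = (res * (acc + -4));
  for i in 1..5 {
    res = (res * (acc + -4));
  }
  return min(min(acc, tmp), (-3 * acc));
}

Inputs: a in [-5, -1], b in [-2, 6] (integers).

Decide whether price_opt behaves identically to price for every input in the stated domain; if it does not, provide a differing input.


This is a faithful refactor — min/max/abs usage differs; also local variable names differ; also arithmetic usage differs; also statement counts differ; also constant usage differs; also loop structure differs, but the computed results match everywhere.
Tracing a=-4, b=2: price: tmp = -6; acc = -12; ((acc * 8) < (acc + acc)) -> true; a = 12; res = 0; [i=0]; res = 0; [i=1]; res = 0; [i=2]; res = 0; [i=3]; res = 0; [i=4]; res = 0; return -12 | price_opt: tmp = -6; acc = -12; ((acc * 8) < (acc + acc)) -> true; a = 12; tot = 0; res = 0; res = 0; [i=1]; res = 0; [i=2]; res = 0; [i=3]; res = 0; [i=4]; res = 0; return -12 — matching result -12.
Checked all 45 inputs in the declared domain: the outputs agree on every one.
verdict: equivalent


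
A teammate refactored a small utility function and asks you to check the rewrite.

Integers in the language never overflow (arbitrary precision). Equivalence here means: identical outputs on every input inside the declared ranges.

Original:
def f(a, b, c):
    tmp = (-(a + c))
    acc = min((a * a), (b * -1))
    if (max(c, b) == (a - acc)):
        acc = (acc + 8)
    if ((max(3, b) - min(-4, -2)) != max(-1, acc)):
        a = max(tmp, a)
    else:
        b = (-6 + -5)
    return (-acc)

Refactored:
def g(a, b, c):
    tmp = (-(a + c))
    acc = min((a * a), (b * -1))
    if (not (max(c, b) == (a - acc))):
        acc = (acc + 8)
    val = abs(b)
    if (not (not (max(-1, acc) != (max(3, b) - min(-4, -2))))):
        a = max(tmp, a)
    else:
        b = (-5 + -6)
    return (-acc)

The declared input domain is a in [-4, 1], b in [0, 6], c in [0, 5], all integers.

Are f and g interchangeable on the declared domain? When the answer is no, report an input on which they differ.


On input a=-4, b=0, c=0, f returns 0 while g returns -8.
verdict: not equivalent; witness: a=-4, b=0, c=0


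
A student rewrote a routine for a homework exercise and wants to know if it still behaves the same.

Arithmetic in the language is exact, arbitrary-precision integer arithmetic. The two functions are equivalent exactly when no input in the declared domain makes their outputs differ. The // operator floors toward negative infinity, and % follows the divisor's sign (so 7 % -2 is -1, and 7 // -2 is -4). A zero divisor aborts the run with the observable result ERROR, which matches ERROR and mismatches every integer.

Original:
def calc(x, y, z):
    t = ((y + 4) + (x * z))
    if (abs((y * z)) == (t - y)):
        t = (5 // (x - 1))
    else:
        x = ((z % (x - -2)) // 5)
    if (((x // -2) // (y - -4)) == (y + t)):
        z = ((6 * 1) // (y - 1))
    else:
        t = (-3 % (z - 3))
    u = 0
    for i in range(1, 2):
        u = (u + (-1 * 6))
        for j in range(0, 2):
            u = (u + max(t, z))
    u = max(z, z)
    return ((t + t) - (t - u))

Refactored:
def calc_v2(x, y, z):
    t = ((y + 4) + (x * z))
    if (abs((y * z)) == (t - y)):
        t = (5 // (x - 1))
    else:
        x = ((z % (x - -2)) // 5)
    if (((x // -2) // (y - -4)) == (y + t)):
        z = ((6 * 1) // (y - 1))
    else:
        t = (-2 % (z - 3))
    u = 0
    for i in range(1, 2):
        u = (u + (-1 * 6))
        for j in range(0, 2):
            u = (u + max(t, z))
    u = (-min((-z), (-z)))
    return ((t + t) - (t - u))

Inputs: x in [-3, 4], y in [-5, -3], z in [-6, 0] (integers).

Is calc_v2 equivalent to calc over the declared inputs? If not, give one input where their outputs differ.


The rewrite breaks on x=-3, y=-5, z=-6, where the results are -9 and -8.
calc: t = 17; (abs((y * z)) == (t - y)) -> false; x = 0; (((x // -2) // (y - -4)) == (y + t)) -> false; t = -3; u = 0; [i=1]; u = -6; [j=0]; u = -9; [j=1]; u = -12; u = -6; return -9
calc_v2: t = 17; (abs((y * z)) == (t - y)) -> false; x = 0; (((x // -2) // (y - -4)) == (y + t)) -> false; t = -2; u = 0; [i=1]; u = -6; [j=0]; u = -8; [j=1]; u = -10; u = -6; return -8
verdict: not equivalent; witness: x=-3, y=-5, z=-6


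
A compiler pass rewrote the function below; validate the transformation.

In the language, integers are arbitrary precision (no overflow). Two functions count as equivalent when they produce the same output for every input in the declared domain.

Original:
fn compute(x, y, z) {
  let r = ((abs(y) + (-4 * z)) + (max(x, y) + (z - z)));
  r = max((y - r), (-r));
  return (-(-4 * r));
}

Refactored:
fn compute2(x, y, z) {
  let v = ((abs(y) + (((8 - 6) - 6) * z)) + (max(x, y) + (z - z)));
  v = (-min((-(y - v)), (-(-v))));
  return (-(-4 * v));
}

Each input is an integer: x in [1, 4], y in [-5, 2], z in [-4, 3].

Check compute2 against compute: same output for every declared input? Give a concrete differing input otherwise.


Behavior is preserved: although arithmetic usage differs; and min/max/abs usage differs; and local variable names differ; and constant usage differs, the outputs never diverge.
Tracing x=2, y=-3, z=0: compute: r becomes 5; next r becomes -5; next final value -20 | compute2: v becomes 5; next v becomes -5; next final value -20 — matching result -20.
An exhaustive pass over the 256 declared inputs shows identical outputs.
verdict: equivalent


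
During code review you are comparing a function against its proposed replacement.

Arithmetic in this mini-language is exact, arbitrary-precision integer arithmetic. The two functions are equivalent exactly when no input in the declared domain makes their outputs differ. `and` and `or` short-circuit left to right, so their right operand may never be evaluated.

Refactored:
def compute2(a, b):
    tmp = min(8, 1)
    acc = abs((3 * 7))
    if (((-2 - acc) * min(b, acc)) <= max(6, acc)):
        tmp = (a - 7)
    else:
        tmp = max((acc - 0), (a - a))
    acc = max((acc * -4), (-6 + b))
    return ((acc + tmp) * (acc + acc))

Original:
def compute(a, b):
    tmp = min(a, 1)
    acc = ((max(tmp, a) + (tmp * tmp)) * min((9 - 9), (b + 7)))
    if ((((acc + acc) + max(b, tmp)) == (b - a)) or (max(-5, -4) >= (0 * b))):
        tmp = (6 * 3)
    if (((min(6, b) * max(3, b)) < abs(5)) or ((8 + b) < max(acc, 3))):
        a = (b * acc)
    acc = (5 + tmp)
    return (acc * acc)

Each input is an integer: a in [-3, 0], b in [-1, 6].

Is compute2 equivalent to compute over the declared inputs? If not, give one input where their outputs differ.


a=-3, b=-1 yields 4 from compute but -196 from compute2.
verdict: not equivalent; witness: a=-3, b=-1


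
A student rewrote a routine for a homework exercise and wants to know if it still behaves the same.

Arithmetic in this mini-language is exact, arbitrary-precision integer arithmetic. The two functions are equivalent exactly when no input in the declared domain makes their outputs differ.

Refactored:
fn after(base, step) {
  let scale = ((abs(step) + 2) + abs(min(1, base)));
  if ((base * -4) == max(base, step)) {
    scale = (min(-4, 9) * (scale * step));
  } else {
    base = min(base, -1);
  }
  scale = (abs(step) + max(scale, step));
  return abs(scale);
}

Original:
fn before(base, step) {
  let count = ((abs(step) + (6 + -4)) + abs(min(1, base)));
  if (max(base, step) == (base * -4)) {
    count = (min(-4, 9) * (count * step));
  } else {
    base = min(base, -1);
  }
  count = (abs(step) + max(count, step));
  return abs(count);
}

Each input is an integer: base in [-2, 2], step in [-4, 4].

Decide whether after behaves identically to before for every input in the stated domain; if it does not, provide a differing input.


Reading the diff, among the changes: constant usage differs; and local variable names differ; and arithmetic usage differs.
As a probe, take base=2, step=-3: before runs count=6, then (max(base, step) == (base * -4)) is false, then base=-1, then count=9, then returns 9; after runs scale=6, then ((base * -4) == max(base, step)) is false, then base=-1, then scale=9, then returns 9; both end at 9.
An exhaustive pass over the 45 declared inputs shows identical outputs.
verdict: equivalent


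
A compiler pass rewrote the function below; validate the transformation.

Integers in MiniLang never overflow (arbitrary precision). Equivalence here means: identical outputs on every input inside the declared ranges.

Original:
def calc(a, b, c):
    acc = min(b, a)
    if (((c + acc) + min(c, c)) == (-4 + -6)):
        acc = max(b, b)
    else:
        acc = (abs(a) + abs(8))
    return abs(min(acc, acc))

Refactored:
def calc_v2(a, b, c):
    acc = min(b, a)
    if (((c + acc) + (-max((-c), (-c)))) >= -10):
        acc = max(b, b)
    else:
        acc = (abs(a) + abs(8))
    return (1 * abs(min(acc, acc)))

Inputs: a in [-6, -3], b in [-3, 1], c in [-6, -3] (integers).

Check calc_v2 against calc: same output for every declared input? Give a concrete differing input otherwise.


Evaluate both at a=-3, b=-3, c=-3.
calc: acc becomes -3; next (((c + acc) + min(c, c)) == (-4 + -6)) evaluates to false; next acc becomes 11; next final value 11
calc_v2: acc becomes -3; next (((c + acc) + (-max((-c), (-c)))) >= -10) evaluates to true; next acc becomes -3; next final value 3
11 and 3 differ, so these are not the same function on this domain.
verdict: not equivalent; witness: a=-3, b=-3, c=-3


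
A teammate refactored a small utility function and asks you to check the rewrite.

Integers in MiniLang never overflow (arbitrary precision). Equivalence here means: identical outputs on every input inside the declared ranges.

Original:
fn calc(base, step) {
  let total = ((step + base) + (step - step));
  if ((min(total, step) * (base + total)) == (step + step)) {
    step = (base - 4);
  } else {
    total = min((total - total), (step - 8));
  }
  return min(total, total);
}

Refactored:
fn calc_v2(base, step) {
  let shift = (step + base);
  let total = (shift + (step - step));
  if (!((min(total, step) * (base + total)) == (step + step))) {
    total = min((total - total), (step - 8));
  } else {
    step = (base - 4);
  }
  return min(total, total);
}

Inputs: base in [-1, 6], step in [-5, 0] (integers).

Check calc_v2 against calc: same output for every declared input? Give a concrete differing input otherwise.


Reading the diff, among the changes: local variable names differ, plus statement counts differ, plus boolean connective usage differs.
Spot check at base=6, step=-3 — calc: total := 3 | ((min(total, step) * (base + total)) == (step + step)): false | total := -11 | result -11. calc_v2: shift := 3 | total := 3 | (!((min(total, step) * (base + total)) == (step + step))): true | total := -11 | result -11. Both give -11.
Across all 48 domain points the two functions coincide.
verdict: equivalent


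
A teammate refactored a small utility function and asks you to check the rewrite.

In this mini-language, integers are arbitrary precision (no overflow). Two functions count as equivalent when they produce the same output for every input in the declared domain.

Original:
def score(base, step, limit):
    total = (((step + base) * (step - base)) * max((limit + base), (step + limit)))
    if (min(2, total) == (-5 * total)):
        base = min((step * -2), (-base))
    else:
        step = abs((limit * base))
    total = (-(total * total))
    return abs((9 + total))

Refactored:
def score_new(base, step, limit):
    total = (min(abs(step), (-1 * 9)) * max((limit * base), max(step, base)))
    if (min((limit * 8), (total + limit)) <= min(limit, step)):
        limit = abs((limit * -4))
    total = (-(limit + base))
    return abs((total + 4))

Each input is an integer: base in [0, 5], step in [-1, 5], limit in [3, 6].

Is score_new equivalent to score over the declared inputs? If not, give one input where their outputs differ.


Consider the input base=0, step=-1, limit=3.
score: total := 3 | (min(2, total) == (-5 * total)): false | step := 0 | total := -9 | result 0
score_new: total := 0 | (min((limit * 8), (total + limit)) <= min(limit, step)): false | total := -3 | result 1
0 != 1, so the rewrite changes behavior.
verdict: not equivalent; witness: base=0, step=-1, limit=3


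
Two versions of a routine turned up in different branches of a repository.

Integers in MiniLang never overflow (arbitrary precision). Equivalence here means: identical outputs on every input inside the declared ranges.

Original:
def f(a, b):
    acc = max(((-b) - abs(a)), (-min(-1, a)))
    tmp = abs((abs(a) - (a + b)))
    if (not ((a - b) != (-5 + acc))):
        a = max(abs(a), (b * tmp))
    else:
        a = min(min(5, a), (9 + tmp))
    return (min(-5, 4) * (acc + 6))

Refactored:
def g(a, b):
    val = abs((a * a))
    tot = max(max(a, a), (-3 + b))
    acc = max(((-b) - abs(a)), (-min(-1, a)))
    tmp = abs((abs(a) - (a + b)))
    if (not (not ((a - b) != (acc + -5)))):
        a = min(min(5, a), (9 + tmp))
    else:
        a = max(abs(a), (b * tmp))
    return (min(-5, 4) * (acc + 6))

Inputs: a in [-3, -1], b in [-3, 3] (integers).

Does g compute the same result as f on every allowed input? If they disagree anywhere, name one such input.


Differences: min/max/abs usage differs; also arithmetic usage differs; also statement counts differ; also boolean connective usage differs; also local variable names differ; also constant usage differs — yet all 21 inputs agree.
verdict: equivalent


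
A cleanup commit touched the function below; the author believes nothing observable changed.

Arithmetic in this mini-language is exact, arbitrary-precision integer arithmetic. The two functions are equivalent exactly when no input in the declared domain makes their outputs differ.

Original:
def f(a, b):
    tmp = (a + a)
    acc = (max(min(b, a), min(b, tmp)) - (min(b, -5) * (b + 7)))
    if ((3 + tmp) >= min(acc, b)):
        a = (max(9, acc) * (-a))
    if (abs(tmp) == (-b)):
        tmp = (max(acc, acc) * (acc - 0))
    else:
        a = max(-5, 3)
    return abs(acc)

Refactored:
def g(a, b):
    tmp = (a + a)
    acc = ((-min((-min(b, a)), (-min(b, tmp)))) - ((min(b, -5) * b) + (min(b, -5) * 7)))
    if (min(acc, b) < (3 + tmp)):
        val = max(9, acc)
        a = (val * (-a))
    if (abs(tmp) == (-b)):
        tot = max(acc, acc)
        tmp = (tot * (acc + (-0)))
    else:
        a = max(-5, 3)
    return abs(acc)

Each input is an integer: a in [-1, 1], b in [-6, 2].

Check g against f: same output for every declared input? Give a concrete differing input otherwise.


Equivalent. Whatever the rewrite altered, no input in the stated domain can expose a difference.
Sweeping the whole domain (27 inputs) finds no disagreement.
As a probe, take a=-1, b=-1: f runs tmp = -2; acc = 29; ((3 + tmp) >= min(acc, b)) -> true; a = 29; (abs(tmp) == (-b)) -> false; a = 3; return 29; g runs tmp = -2; acc = 29; (min(acc, b) < (3 + tmp)) -> true; val = 29; a = 29; (abs(tmp) == (-b)) -> false; a = 3; return 29; both end at 29.
verdict: equivalent


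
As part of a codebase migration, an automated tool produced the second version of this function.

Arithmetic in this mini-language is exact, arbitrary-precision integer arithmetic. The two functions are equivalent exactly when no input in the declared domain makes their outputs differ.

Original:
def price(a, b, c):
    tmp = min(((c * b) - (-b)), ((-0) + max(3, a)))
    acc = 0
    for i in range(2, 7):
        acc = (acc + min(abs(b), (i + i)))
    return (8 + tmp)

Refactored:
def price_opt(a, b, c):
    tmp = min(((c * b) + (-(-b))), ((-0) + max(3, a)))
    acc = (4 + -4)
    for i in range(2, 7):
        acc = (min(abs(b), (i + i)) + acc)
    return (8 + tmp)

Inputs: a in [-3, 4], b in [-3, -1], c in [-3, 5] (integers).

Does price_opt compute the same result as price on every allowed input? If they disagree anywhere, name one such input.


Although arithmetic usage differs; and constant usage differs, 216/216 inputs agree.
verdict: equivalent


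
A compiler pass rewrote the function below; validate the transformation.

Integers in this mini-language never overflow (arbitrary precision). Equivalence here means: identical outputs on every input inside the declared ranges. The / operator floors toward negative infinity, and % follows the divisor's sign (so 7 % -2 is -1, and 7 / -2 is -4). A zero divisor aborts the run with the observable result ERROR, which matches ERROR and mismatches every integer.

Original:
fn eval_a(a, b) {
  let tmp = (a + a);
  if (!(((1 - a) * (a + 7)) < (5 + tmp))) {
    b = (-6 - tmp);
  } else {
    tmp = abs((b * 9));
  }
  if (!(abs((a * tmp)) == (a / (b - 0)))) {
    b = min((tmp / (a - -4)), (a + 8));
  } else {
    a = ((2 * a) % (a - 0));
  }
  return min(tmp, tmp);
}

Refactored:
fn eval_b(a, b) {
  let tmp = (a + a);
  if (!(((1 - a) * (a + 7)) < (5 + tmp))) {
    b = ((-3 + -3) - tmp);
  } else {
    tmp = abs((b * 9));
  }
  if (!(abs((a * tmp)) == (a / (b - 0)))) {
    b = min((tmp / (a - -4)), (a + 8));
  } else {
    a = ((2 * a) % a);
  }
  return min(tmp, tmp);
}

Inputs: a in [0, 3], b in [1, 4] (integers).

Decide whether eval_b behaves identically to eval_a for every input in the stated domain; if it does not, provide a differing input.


This is a faithful refactor — constant usage differs, plus arithmetic usage differs, but the computed results match everywhere.
Tracing a=3, b=4: eval_a: tmp = 6; (!(((1 - a) * (a + 7)) < (5 + tmp))) -> false; tmp = 36; (!(abs((a * tmp)) == (a / (b - 0)))) -> true; b = 5; return 36 | eval_b: tmp = 6; (!(((1 - a) * (a + 7)) < (5 + tmp))) -> false; tmp = 36; (!(abs((a * tmp)) == (a / (b - 0)))) -> true; b = 5; return 36 — matching result 36.
Checked all 16 inputs in the declared domain: the outputs agree on every one.
verdict: equivalent


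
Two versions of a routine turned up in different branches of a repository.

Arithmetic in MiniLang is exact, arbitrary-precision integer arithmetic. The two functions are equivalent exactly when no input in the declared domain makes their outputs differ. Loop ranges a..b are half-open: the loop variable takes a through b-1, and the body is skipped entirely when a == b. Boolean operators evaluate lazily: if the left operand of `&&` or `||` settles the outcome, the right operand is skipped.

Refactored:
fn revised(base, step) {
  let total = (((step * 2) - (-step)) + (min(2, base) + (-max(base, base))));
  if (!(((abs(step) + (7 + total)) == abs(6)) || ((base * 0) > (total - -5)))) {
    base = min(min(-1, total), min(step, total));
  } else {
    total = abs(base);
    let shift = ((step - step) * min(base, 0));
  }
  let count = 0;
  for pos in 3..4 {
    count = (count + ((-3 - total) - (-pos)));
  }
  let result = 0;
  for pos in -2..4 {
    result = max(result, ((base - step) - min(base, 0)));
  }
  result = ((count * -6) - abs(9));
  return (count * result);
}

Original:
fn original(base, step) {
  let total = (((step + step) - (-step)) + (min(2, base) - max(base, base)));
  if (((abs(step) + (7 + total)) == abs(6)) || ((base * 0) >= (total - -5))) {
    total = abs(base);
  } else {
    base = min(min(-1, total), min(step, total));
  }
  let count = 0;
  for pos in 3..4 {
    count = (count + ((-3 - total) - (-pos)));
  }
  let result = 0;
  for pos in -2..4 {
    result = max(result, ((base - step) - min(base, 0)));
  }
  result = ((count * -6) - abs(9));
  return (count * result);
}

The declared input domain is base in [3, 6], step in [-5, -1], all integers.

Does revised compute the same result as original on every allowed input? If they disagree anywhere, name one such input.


At base=4, step=-1: original gives -60, revised gives -195.
verdict: not equivalent; witness: base=4, step=-1


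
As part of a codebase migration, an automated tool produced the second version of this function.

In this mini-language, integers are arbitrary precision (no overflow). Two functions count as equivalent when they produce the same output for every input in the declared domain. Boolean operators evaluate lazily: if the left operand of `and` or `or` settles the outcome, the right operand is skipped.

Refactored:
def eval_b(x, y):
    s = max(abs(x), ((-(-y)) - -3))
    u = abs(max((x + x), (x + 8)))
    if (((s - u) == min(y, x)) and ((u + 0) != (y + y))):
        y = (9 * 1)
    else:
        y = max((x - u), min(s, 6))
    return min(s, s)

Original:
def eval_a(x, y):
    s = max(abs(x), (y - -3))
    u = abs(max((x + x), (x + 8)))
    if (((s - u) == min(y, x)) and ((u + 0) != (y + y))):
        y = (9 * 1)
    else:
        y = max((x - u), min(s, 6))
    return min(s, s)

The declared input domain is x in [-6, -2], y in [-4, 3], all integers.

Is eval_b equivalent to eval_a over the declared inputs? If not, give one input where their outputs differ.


The two are interchangeable: same computation, different form, and every declared input agrees.
Spot check at x=-5, y=1 — eval_a: s := 5 | u := 3 | (((s - u) == min(y, x)) and ((u + 0) != (y + y))): false | y := 5 | result 5. eval_b: s := 5 | u := 3 | (((s - u) == min(y, x)) and ((u + 0) != (y + y))): false | y := 5 | result 5. Both give 5.
Across all 40 domain points the two functions coincide.
verdict: equivalent


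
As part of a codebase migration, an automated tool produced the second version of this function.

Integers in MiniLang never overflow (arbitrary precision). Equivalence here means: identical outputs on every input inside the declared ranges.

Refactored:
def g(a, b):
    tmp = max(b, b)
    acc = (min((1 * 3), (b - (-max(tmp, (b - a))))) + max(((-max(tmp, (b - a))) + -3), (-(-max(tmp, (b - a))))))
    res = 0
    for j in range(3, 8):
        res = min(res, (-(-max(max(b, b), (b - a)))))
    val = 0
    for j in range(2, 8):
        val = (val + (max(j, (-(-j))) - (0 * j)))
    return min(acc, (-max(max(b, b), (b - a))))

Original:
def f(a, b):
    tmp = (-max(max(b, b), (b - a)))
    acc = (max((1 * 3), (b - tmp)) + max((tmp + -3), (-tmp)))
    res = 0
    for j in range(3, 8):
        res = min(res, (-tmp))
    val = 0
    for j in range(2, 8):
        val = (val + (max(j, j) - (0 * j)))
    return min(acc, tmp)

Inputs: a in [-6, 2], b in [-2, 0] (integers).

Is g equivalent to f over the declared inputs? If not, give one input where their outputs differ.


a=-2, b=-2 yields 0 from f but -2 from g.
verdict: not equivalent; witness: a=-2, b=-2


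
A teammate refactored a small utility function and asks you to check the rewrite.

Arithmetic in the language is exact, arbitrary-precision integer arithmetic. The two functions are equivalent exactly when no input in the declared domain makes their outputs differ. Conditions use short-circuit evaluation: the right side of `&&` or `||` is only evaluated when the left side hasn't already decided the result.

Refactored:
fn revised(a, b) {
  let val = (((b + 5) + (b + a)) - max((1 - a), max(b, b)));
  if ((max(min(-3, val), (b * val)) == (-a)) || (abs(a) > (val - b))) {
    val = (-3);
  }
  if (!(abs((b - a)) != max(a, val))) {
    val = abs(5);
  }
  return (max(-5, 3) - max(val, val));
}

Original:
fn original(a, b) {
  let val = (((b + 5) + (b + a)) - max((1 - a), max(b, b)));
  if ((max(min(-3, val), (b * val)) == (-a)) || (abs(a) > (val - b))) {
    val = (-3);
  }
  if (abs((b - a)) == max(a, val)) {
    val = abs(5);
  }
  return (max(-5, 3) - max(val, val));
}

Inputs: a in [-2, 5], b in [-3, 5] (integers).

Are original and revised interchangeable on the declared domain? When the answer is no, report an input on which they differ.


Behavior is preserved: although comparison usage differs, boolean connective usage differs, the outputs never diverge.
Spot check at a=0, b=-2 — original: val becomes 0; next ((max(min(-3, val), (b * val)) == (-a)) || (abs(a) > (val - b))) evaluates to true; next val becomes -3; next (abs((b - a)) == max(a, val)) evaluates to false; next final value 6. revised: val becomes 0; next ((max(min(-3, val), (b * val)) == (-a)) || (abs(a) > (val - b))) evaluates to true; next val becomes -3; next (!(abs((b - a)) != max(a, val))) evaluates to false; next final value 6. Both give 6.
An exhaustive pass over the 72 declared inputs shows identical outputs.
verdict: equivalent


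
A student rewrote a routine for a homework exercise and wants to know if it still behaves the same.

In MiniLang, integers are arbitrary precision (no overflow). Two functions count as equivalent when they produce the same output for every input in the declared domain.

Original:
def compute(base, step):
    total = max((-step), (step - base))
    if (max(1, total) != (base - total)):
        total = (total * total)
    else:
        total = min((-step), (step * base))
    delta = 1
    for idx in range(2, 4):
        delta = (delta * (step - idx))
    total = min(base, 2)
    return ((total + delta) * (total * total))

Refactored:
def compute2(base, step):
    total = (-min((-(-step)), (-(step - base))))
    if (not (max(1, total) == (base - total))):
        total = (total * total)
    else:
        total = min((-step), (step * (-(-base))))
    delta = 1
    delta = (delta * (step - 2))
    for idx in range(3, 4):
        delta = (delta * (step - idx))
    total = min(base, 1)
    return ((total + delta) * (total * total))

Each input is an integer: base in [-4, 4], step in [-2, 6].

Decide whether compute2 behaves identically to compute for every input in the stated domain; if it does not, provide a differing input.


Evaluate both at base=2, step=-2.
compute: total = 2; (max(1, total) != (base - total)) -> true; total = 4; delta = 1; [idx=2]; delta = -4; [idx=3]; delta = 20; total = 2; return 88
compute2: total = 2; (not (max(1, total) == (base - total))) -> true; total = 4; delta = 1; delta = -4; [idx=3]; delta = 20; total = 1; return 21
88 against 21: the behavior changed.
verdict: not equivalent; witness: base=2, step=-2
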